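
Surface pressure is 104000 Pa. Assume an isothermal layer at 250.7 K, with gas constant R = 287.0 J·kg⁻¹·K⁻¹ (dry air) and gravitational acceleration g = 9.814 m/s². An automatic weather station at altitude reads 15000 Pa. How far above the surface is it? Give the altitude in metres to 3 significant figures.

Scale height: H = RT/g = 287.0 × 250.7 / 9.814 = 7331.5 m.
Invert the barometric formula: z = H ln(P₀/P).
P₀/P = 104000/15000 = 6.9333; ln(6.9333) = 1.9363.
z = 7331.5 × 1.9363 = 14196 m.

z ≈ 14200 m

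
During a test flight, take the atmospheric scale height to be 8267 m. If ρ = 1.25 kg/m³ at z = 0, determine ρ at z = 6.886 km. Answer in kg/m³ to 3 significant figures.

ρ ≈ 0.543 kg/m³

In an isothermal atmosphere, density decays like pressure: ρ = ρ₀ exp(−z/H).
z/H = 6886.0/8267.0 = 0.83295; exp(−0.83295) = 0.43476.
ρ = 1.25 × 0.43476 = 0.54345 kg/m³.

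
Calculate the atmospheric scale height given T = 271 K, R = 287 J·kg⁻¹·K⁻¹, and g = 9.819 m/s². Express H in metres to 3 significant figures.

H ≈ 7920 m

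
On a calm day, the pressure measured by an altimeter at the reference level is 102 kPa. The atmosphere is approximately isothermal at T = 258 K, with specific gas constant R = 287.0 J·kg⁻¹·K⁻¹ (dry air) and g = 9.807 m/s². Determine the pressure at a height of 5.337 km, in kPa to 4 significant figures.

P ≈ 50.31 kPa

Scale height: H = RT/g = 287.0 × 258 / 9.807 = 7550.3 m.
Barometric formula: P = P₀ exp(−z/H).
z/H = 5337.0/7550.3 = 0.70686; exp(−0.70686) = 0.49319.
P = 102 × 0.49319 = 50.305 kPa.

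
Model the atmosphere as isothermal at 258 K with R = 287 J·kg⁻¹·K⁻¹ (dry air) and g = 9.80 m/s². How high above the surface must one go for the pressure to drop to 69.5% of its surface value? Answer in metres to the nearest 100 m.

Scale height: H = RT/g = 287 × 258 / 9.80 = 7555.7 m.
Set P/P₀ = exp(−z/H) = 0.695, so z = −H ln(0.695).
−ln(0.695) = 0.36384; z = 7555.7 × 0.36384 = 2749.1 m.

z ≈ 2700 m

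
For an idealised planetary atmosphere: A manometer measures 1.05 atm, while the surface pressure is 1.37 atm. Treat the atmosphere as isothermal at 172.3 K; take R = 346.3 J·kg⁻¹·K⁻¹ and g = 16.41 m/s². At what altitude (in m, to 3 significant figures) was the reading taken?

z ≈ 967 m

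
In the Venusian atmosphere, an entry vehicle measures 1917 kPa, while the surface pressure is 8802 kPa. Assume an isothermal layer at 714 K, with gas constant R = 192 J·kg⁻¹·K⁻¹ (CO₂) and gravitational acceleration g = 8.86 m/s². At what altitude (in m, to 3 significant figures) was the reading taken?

Scale height: H = RT/g = 192 × 714 / 8.86 = 15473 m.
Invert the barometric formula: z = H ln(P₀/P).
P₀/P = 8802/1917 = 4.5915; ln(4.5915) = 1.5242.
z = 15473 × 1.5242 = 23584 m.

z ≈ 23600 m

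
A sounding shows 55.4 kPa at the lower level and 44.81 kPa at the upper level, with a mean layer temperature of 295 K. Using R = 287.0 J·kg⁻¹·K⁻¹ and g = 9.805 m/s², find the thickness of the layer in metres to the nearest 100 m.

Hypsometric equation: Δz = (R T̄/g) ln(P₁/P₂).
R T̄/g = 287.0 × 295 / 9.805 = 8634.9 m.
ln(55.4/44.81) = ln(1.2363) = 0.21212.
Δz = 8634.9 × 0.21212 = 1831.6 m.

Δz ≈ 1800 m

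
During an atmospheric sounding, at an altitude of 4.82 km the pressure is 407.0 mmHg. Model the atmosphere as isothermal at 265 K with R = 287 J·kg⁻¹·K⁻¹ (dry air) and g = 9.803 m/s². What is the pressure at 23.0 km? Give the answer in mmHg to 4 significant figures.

P ≈ 39.08 mmHg

Scale height: H = RT/g = 287 × 265 / 9.803 = 7758.3 m.
Between two levels, P₂ = P₁ exp(−Δz/H) with Δz = z₂ − z₁.
Δz = 23000 − 4820.0 = 18180 m; Δz/H = 18180/7758.3 = 2.3433.
P₂ = 407.0 × exp(−2.3433) = 407.0 × 0.096010 = 39.076 mmHg.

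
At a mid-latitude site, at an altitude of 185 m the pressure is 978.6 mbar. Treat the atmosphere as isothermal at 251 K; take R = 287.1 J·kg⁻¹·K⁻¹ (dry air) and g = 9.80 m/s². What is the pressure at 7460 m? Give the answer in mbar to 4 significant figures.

P ≈ 363.9 mbar

Scale height: H = RT/g = 287.1 × 251 / 9.80 = 7353.3 m.
Between two levels, P₂ = P₁ exp(−Δz/H) with Δz = z₂ − z₁.
Δz = 7460.0 − 185.00 = 7275.0 m; Δz/H = 7275.0/7353.3 = 0.98935.
P₂ = 978.6 × exp(−0.98935) = 978.6 × 0.37182 = 363.86 mbar.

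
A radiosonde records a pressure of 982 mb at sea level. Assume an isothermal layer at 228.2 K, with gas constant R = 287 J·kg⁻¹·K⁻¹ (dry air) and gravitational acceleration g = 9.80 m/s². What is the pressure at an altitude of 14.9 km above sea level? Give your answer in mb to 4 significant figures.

Scale height: H = RT/g = 287 × 228.2 / 9.80 = 6683.0 m.
Barometric formula: P = P₀ exp(−z/H).
z/H = 14900/6683.0 = 2.2295; exp(−2.2295) = 0.10758.
P = 982 × 0.10758 = 105.64 mb.

P ≈ 105.6 mb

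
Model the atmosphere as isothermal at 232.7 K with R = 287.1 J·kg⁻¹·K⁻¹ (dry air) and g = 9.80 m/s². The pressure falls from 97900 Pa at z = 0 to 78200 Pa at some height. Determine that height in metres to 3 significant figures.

z ≈ 1530 m

Scale height: H = RT/g = 287.1 × 232.7 / 9.80 = 6817.2 m.
Invert the barometric formula: z = H ln(P₀/P).
P₀/P = 97900/78200 = 1.2519; ln(1.2519) = 0.22466.
z = 6817.2 × 0.22466 = 1531.6 m.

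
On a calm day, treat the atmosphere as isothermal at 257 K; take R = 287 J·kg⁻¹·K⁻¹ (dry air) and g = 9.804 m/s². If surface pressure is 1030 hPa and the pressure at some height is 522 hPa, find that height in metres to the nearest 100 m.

Scale height: H = RT/g = 287 × 257 / 9.804 = 7523.4 m.
Invert the barometric formula: z = H ln(P₀/P).
P₀/P = 1030/522 = 1.9732; ln(1.9732) = 0.67966.
z = 7523.4 × 0.67966 = 5113.4 m.

z ≈ 5100 m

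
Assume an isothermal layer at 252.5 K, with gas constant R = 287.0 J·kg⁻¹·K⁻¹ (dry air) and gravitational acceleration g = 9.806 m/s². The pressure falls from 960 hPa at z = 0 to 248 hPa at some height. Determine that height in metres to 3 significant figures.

z ≈ 10000 m

Scale height: H = RT/g = 287.0 × 252.5 / 9.806 = 7390.1 m.
Invert the barometric formula: z = H ln(P₀/P).
P₀/P = 960/248 = 3.8710; ln(3.8710) = 1.3535.
z = 7390.1 × 1.3535 = 10003 m.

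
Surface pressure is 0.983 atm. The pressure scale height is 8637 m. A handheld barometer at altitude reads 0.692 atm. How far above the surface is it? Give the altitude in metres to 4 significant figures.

Invert the barometric formula: z = H ln(P₀/P).
P₀/P = 0.983/0.692 = 1.4205; ln(1.4205) = 0.35101.
z = 8637.0 × 0.35101 = 3031.7 m.

z ≈ 3032 m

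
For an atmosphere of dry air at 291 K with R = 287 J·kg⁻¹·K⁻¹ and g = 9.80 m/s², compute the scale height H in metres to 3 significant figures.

H ≈ 8520 m

The scale height of an isothermal atmosphere is H = RT/g.
H = 287 × 291 / 9.80 = 83517/9.80 = 8522.1 m.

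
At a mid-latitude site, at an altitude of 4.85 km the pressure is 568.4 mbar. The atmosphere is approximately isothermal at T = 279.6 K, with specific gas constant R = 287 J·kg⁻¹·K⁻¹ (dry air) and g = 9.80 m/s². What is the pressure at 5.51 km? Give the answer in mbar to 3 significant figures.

P ≈ 524 mbar

Scale height: H = RT/g = 287 × 279.6 / 9.80 = 8188.3 m.
Between two levels, P₂ = P₁ exp(−Δz/H) with Δz = z₂ − z₁.
Δz = 5510.0 − 4850.0 = 660.00 m; Δz/H = 660.00/8188.3 = 0.080603.
P₂ = 568.4 × exp(−0.080603) = 568.4 × 0.92256 = 524.38 mbar.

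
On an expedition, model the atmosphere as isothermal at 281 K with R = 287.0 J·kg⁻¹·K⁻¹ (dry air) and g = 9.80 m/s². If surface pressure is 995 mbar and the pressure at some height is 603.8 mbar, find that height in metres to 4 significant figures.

Scale height: H = RT/g = 287.0 × 281 / 9.80 = 8229.3 m.
Invert the barometric formula: z = H ln(P₀/P).
P₀/P = 995/603.8 = 1.6479; ln(1.6479) = 0.49950.
z = 8229.3 × 0.49950 = 4110.5 m.

z ≈ 4111 m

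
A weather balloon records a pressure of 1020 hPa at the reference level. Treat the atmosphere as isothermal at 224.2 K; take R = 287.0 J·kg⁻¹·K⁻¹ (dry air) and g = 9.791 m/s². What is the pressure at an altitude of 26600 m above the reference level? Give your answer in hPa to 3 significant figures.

P ≈ 17.8 hPa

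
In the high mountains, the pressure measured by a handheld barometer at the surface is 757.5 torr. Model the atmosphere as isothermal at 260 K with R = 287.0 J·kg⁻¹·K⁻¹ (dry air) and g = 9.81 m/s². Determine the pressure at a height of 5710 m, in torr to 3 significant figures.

P ≈ 358 torr

Scale height: H = RT/g = 287.0 × 260 / 9.81 = 7606.5 m.
Barometric formula: P = P₀ exp(−z/H).
z/H = 5710.0/7606.5 = 0.75067; exp(−0.75067) = 0.47205.
P = 757.5 × 0.47205 = 357.58 torr.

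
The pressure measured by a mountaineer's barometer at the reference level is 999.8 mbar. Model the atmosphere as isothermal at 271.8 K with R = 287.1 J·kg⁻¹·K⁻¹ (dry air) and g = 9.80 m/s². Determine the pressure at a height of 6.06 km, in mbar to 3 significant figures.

P ≈ 467 mbar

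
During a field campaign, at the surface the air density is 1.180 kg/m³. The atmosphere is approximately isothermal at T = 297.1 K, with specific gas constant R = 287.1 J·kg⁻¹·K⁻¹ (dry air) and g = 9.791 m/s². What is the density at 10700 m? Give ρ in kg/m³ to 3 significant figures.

ρ ≈ 0.346 kg/m³

Scale height: H = RT/g = 287.1 × 297.1 / 9.791 = 8711.8 m.
In an isothermal atmosphere, density decays like pressure: ρ = ρ₀ exp(−z/H).
z/H = 10700/8711.8 = 1.2282; exp(−1.2282) = 0.29282.
ρ = 1.180 × 0.29282 = 0.34553 kg/m³.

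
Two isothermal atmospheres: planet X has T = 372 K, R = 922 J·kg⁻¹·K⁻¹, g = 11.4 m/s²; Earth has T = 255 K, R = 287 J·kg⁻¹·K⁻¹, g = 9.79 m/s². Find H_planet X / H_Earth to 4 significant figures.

H = RT/g for each body.
H_planet X = 922 × 372 / 11.4 = 30086 m.
H_Earth = 287 × 255 / 9.79 = 7475.5 m.
H_planet X/H_Earth = 30086/7475.5 = 4.0246.

H_planet X/H_Earth ≈ 4.025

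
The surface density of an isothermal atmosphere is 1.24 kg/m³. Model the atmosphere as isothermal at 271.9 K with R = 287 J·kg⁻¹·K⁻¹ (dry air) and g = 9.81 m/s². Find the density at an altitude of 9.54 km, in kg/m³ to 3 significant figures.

ρ ≈ 0.374 kg/m³

Scale height: H = RT/g = 287 × 271.9 / 9.81 = 7954.7 m.
In an isothermal atmosphere, density decays like pressure: ρ = ρ₀ exp(−z/H).
z/H = 9540.0/7954.7 = 1.1993; exp(−1.1993) = 0.30141.
ρ = 1.24 × 0.30141 = 0.37375 kg/m³.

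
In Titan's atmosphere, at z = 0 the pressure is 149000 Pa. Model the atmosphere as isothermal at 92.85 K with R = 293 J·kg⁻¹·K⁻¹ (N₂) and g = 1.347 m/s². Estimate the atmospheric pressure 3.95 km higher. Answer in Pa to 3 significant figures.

P ≈ 123000 Pa

Scale height: H = RT/g = 293 × 92.85 / 1.347 = 20197 m.
Barometric formula: P = P₀ exp(−z/H).
z/H = 3950.0/20197 = 0.19557; exp(−0.19557) = 0.82237.
P = 149000 × 0.82237 = 122530 Pa.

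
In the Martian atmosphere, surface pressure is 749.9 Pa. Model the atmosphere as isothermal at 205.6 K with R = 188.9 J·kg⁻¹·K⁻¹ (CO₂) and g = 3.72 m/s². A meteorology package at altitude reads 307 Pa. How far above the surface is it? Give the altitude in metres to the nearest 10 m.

Scale height: H = RT/g = 188.9 × 205.6 / 3.72 = 10440 m.
Invert the barometric formula: z = H ln(P₀/P).
P₀/P = 749.9/307 = 2.4427; ln(2.4427) = 0.89310.
z = 10440 × 0.89310 = 9324.0 m.

z ≈ 9320 m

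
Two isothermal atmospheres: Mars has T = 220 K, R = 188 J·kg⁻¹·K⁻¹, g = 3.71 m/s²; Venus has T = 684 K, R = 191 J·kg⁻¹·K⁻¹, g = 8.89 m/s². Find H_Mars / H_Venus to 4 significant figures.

H_Mars/H_Venus ≈ 0.7586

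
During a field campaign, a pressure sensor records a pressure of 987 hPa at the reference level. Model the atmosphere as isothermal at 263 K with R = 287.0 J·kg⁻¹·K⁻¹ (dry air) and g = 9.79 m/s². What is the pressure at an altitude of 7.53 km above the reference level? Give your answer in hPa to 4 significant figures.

Scale height: H = RT/g = 287.0 × 263 / 9.79 = 7710.0 m.
Barometric formula: P = P₀ exp(−z/H).
z/H = 7530.0/7710.0 = 0.97665; exp(−0.97665) = 0.37657.
P = 987 × 0.37657 = 371.67 hPa.

P ≈ 371.7 hPa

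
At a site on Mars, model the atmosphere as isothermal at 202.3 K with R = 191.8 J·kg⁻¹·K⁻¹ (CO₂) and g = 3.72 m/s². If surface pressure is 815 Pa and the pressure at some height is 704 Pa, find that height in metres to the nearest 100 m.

Scale height: H = RT/g = 191.8 × 202.3 / 3.72 = 10430 m.
Invert the barometric formula: z = H ln(P₀/P).
P₀/P = 815/704 = 1.1577; ln(1.1577) = 0.14644.
z = 10430 × 0.14644 = 1527.4 m.

z ≈ 1500 m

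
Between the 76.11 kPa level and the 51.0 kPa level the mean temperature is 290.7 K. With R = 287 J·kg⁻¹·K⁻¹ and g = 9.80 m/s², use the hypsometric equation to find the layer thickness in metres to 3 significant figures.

Δz ≈ 3410 m

Hypsometric equation: Δz = (R T̄/g) ln(P₁/P₂).
R T̄/g = 287 × 290.7 / 9.80 = 8513.4 m.
ln(76.11/51.0) = ln(1.4924) = 0.40039.
Δz = 8513.4 × 0.40039 = 3408.7 m.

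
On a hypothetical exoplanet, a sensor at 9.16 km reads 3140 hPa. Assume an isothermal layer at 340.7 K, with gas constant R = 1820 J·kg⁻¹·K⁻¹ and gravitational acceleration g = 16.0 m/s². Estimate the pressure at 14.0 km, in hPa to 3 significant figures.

P ≈ 2770 hPa

Scale height: H = RT/g = 1820 × 340.7 / 16.0 = 38755 m.
Between two levels, P₂ = P₁ exp(−Δz/H) with Δz = z₂ − z₁.
Δz = 14000 − 9160.0 = 4840.0 m; Δz/H = 4840.0/38755 = 0.12489.
P₂ = 3140 × exp(−0.12489) = 3140 × 0.88259 = 2771.3 hPa.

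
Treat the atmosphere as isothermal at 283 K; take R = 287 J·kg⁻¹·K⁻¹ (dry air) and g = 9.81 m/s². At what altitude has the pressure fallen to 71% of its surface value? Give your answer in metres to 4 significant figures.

Scale height: H = RT/g = 287 × 283 / 9.81 = 8279.4 m.
Set P/P₀ = exp(−z/H) = 0.71, so z = −H ln(0.71).
−ln(0.71) = 0.34249; z = 8279.4 × 0.34249 = 2835.6 m.

z ≈ 2836 m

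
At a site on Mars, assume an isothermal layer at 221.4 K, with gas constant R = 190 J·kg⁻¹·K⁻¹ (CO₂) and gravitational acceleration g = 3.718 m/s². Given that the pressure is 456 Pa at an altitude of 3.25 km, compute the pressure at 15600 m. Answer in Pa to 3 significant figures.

P ≈ 153 Pa

Scale height: H = RT/g = 190 × 221.4 / 3.718 = 11314 m.
Between two levels, P₂ = P₁ exp(−Δz/H) with Δz = z₂ − z₁.
Δz = 15600 − 3250.0 = 12350 m; Δz/H = 12350/11314 = 1.0916.
P₂ = 456 × exp(−1.0916) = 456 × 0.33568 = 153.07 Pa.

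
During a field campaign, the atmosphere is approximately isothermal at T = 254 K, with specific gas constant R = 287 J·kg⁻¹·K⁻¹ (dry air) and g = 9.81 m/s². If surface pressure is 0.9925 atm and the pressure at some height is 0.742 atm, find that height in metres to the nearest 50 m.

z ≈ 2150 m

Scale height: H = RT/g = 287 × 254 / 9.81 = 7431.0 m.
Invert the barometric formula: z = H ln(P₀/P).
P₀/P = 0.9925/0.742 = 1.3376; ln(1.3376) = 0.29088.
z = 7431.0 × 0.29088 = 2161.5 m.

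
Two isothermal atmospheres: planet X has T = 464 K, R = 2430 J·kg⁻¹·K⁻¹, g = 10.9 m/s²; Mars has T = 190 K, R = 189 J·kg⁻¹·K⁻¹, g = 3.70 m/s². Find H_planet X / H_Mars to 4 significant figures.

H_planet X/H_Mars ≈ 10.66

H = RT/g for each body.
H_planet X = 2430 × 464 / 10.9 = 103440 m.
H_Mars = 189 × 190 / 3.70 = 9705.4 m.
H_planet X/H_Mars = 103440/9705.4 = 10.658.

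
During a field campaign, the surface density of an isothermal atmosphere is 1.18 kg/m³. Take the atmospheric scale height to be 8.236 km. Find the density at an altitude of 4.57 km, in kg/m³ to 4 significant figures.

In an isothermal atmosphere, density decays like pressure: ρ = ρ₀ exp(−z/H).
z/H = 4570.0/8236.0 = 0.55488; exp(−0.55488) = 0.57414.
ρ = 1.18 × 0.57414 = 0.67749 kg/m³.

ρ ≈ 0.6775 kg/m³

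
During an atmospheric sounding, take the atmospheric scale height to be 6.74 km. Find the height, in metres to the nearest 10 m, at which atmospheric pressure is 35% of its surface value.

Set P/P₀ = exp(−z/H) = 0.35, so z = −H ln(0.35).
−ln(0.35) = 1.0498; z = 6740.0 × 1.0498 = 7075.7 m.

z ≈ 7080 m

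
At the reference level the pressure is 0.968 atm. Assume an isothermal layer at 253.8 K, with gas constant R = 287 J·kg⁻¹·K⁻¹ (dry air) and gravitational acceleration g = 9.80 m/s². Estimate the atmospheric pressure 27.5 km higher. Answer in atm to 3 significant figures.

Scale height: H = RT/g = 287 × 253.8 / 9.80 = 7432.7 m.
Barometric formula: P = P₀ exp(−z/H).
z/H = 27500/7432.7 = 3.6999; exp(−3.6999) = 0.024726.
P = 0.968 × 0.024726 = 0.023935 atm.

P ≈ 0.0239 atm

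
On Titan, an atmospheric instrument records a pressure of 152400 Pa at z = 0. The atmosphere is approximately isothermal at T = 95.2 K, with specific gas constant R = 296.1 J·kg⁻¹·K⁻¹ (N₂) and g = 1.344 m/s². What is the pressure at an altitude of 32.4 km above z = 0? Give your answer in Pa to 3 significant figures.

Scale height: H = RT/g = 296.1 × 95.2 / 1.344 = 20974 m.
Barometric formula: P = P₀ exp(−z/H).
z/H = 32400/20974 = 1.5448; exp(−1.5448) = 0.21335.
P = 152400 × 0.21335 = 32515 Pa.

P ≈ 32500 Pa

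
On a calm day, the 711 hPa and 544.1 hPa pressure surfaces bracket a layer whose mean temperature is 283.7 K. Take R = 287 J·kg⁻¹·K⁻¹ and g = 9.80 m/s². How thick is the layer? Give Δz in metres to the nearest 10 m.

Δz ≈ 2220 m

Hypsometric equation: Δz = (R T̄/g) ln(P₁/P₂).
R T̄/g = 287 × 283.7 / 9.80 = 8308.4 m.
ln(711/544.1) = ln(1.3067) = 0.26750.
Δz = 8308.4 × 0.26750 = 2222.5 m.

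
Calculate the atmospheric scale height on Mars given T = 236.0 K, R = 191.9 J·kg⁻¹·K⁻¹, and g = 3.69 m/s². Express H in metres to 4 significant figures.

H ≈ 12270 m

The scale height of an isothermal atmosphere is H = RT/g.
H = 191.9 × 236.0 / 3.69 = 45288/3.69 = 12273 m.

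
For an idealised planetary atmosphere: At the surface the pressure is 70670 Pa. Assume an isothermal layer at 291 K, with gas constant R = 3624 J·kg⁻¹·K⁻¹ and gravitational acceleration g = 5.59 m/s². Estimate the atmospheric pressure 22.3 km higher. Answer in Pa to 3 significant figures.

Scale height: H = RT/g = 3624 × 291 / 5.59 = 188660 m.
Barometric formula: P = P₀ exp(−z/H).
z/H = 22300/188660 = 0.11820; exp(−0.11820) = 0.88852.
P = 70670 × 0.88852 = 62792 Pa.

P ≈ 62800 Pa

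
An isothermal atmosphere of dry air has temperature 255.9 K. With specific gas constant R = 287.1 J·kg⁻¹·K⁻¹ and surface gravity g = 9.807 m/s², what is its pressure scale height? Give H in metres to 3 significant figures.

H ≈ 7490 m

The scale height of an isothermal atmosphere is H = RT/g.
H = 287.1 × 255.9 / 9.807 = 73469/9.807 = 7491.5 m.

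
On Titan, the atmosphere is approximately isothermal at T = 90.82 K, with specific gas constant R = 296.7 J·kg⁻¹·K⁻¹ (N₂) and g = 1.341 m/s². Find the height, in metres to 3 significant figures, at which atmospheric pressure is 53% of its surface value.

Scale height: H = RT/g = 296.7 × 90.82 / 1.341 = 20094 m.
Set P/P₀ = exp(−z/H) = 0.53, so z = −H ln(0.53).
−ln(0.53) = 0.63488; z = 20094 × 0.63488 = 12757 m.

z ≈ 12800 m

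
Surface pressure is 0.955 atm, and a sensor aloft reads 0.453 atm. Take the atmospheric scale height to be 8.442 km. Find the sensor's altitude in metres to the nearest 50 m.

z ≈ 6300 m

Invert the barometric formula: z = H ln(P₀/P).
P₀/P = 0.955/0.453 = 2.1082; ln(2.1082) = 0.74583.
z = 8442.0 × 0.74583 = 6296.3 m.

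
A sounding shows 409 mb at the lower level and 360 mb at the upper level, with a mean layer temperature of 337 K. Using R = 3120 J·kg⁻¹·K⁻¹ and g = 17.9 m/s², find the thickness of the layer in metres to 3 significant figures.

Δz ≈ 7500 m

Hypsometric equation: Δz = (R T̄/g) ln(P₁/P₂).
R T̄/g = 3120 × 337 / 17.9 = 58740 m.
ln(409/360) = ln(1.1361) = 0.12760.
Δz = 58740 × 0.12760 = 7495.2 m.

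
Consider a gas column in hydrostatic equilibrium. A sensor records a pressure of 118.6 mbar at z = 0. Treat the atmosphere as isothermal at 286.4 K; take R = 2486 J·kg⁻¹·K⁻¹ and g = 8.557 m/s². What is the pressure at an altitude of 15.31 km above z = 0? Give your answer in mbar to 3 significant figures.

P ≈ 98.7 mbar

Scale height: H = RT/g = 2486 × 286.4 / 8.557 = 83206 m.
Barometric formula: P = P₀ exp(−z/H).
z/H = 15310/83206 = 0.18400; exp(−0.18400) = 0.83194.
P = 118.6 × 0.83194 = 98.668 mbar.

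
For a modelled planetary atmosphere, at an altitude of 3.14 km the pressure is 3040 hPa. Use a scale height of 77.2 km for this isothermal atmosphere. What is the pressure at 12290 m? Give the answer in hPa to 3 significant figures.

Between two levels, P₂ = P₁ exp(−Δz/H) with Δz = z₂ − z₁.
Δz = 12290 − 3140.0 = 9150.0 m; Δz/H = 9150.0/77200 = 0.11852.
P₂ = 3040 × exp(−0.11852) = 3040 × 0.88823 = 2700.2 hPa.

P ≈ 2700 hPa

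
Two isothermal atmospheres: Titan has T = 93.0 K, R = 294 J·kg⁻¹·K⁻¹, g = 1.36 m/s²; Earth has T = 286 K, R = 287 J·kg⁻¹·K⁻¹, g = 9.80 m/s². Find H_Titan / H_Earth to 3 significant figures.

H = RT/g for each body.
H_Titan = 294 × 93.0 / 1.36 = 20104 m.
H_Earth = 287 × 286 / 9.80 = 8375.7 m.
H_Titan/H_Earth = 20104/8375.7 = 2.4003.

H_Titan/H_Earth ≈ 2.40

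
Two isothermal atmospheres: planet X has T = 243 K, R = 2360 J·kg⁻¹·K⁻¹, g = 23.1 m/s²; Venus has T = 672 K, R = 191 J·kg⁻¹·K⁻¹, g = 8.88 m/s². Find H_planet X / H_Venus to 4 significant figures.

H = RT/g for each body.
H_planet X = 2360 × 243 / 23.1 = 24826 m.
H_Venus = 191 × 672 / 8.88 = 14454 m.
H_planet X/H_Venus = 24826/14454 = 1.7176.

H_planet X/H_Venus ≈ 1.718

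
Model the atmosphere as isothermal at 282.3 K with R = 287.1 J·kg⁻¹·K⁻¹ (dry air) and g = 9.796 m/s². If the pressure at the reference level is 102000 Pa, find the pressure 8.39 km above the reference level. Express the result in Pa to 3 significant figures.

P ≈ 37000 Pa

Scale height: H = RT/g = 287.1 × 282.3 / 9.796 = 8273.6 m.
Barometric formula: P = P₀ exp(−z/H).
z/H = 8390.0/8273.6 = 1.0141; exp(−1.0141) = 0.36273.
P = 102000 × 0.36273 = 36998 Pa.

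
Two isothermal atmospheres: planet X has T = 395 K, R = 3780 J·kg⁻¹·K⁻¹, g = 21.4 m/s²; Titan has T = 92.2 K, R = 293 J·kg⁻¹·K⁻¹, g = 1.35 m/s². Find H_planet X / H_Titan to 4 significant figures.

H = RT/g for each body.
H_planet X = 3780 × 395 / 21.4 = 69771 m.
H_Titan = 293 × 92.2 / 1.35 = 20011 m.
H_planet X/H_Titan = 69771/20011 = 3.4866.

H_planet X/H_Titan ≈ 3.487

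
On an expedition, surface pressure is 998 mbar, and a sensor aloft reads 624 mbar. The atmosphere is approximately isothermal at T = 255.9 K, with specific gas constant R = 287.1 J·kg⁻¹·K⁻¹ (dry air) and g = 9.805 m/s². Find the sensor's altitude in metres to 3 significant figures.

Scale height: H = RT/g = 287.1 × 255.9 / 9.805 = 7493.0 m.
Invert the barometric formula: z = H ln(P₀/P).
P₀/P = 998/624 = 1.5994; ln(1.5994) = 0.46963.
z = 7493.0 × 0.46963 = 3518.9 m.

z ≈ 3520 m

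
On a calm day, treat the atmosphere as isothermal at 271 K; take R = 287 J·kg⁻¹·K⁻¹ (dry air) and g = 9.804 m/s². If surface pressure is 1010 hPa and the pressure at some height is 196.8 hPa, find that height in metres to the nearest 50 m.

z ≈ 12950 m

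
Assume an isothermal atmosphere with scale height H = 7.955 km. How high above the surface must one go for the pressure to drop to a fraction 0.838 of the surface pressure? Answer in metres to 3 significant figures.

z ≈ 1410 m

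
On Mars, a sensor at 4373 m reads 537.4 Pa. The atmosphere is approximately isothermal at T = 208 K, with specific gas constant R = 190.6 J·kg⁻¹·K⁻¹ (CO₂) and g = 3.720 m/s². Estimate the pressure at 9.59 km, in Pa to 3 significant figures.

P ≈ 329 Pa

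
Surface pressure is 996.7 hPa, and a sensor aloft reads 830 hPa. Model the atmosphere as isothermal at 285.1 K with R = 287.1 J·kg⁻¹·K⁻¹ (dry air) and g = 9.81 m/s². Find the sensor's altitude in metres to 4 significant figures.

z ≈ 1527 m

Scale height: H = RT/g = 287.1 × 285.1 / 9.81 = 8343.8 m.
Invert the barometric formula: z = H ln(P₀/P).
P₀/P = 996.7/830 = 1.2008; ln(1.2008) = 0.18299.
z = 8343.8 × 0.18299 = 1526.8 m.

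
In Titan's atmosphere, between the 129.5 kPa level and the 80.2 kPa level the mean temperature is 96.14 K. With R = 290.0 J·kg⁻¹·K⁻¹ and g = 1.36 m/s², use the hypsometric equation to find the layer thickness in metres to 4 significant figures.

Δz ≈ 9823 m

Hypsometric equation: Δz = (R T̄/g) ln(P₁/P₂).
R T̄/g = 290.0 × 96.14 / 1.36 = 20500 m.
ln(129.5/80.2) = ln(1.6147) = 0.47915.
Δz = 20500 × 0.47915 = 9822.6 m.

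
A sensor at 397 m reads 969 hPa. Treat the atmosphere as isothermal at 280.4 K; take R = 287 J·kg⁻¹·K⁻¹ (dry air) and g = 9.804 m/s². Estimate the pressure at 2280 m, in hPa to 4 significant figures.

P ≈ 770.4 hPa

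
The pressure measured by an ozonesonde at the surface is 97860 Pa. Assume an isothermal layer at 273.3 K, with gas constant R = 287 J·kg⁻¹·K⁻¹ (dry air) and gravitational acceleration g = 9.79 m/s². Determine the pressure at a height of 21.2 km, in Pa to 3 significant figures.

P ≈ 6940 Pa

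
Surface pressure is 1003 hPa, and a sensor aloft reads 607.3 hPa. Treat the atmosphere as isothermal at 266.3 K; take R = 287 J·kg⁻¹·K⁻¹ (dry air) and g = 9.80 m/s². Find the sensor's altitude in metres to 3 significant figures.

z ≈ 3910 m

Scale height: H = RT/g = 287 × 266.3 / 9.80 = 7798.8 m.
Invert the barometric formula: z = H ln(P₀/P).
P₀/P = 1003/607.3 = 1.6516; ln(1.6516) = 0.50174.
z = 7798.8 × 0.50174 = 3913.0 m.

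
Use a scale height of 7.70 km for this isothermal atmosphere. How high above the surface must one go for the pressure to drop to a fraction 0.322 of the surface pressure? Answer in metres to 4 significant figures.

z ≈ 8726 m

Set P/P₀ = exp(−z/H) = 0.322, so z = −H ln(0.322).
−ln(0.322) = 1.1332; z = 7700.0 × 1.1332 = 8725.6 m.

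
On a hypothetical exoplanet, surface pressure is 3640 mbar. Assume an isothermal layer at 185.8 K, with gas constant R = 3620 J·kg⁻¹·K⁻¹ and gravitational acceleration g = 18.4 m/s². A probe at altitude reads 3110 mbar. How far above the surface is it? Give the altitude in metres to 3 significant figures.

Scale height: H = RT/g = 3620 × 185.8 / 18.4 = 36554 m.
Invert the barometric formula: z = H ln(P₀/P).
P₀/P = 3640/3110 = 1.1704; ln(1.1704) = 0.15735.
z = 36554 × 0.15735 = 5751.8 m.

z ≈ 5750 m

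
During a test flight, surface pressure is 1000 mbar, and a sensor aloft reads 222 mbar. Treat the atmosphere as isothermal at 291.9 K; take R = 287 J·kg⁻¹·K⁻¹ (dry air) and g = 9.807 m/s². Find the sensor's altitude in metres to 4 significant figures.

Scale height: H = RT/g = 287 × 291.9 / 9.807 = 8542.4 m.
Invert the barometric formula: z = H ln(P₀/P).
P₀/P = 1000/222 = 4.5045; ln(4.5045) = 1.5051.
z = 8542.4 × 1.5051 = 12857 m.

z ≈ 12860 m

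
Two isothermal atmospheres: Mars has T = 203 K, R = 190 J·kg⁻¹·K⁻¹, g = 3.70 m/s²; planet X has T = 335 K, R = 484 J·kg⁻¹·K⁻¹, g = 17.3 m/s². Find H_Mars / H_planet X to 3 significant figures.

H = RT/g for each body.
H_Mars = 190 × 203 / 3.70 = 10424 m.
H_planet X = 484 × 335 / 17.3 = 9372.3 m.
H_Mars/H_planet X = 10424/9372.3 = 1.1122.

H_Mars/H_planet X ≈ 1.11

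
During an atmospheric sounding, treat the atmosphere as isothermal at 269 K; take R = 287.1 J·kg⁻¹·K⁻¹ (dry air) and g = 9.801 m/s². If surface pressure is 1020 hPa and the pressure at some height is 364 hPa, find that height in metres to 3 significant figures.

Scale height: H = RT/g = 287.1 × 269 / 9.801 = 7879.8 m.
Invert the barometric formula: z = H ln(P₀/P).
P₀/P = 1020/364 = 2.8022; ln(2.8022) = 1.0304.
z = 7879.8 × 1.0304 = 8119.3 m.

z ≈ 8120 m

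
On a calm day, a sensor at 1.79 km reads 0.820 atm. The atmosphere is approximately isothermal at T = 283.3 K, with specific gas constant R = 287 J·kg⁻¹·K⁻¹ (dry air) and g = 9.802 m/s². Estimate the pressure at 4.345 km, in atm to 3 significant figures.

Scale height: H = RT/g = 287 × 283.3 / 9.802 = 8295.0 m.
Between two levels, P₂ = P₁ exp(−Δz/H) with Δz = z₂ − z₁.
Δz = 4345.0 − 1790.0 = 2555.0 m; Δz/H = 2555.0/8295.0 = 0.30802.
P₂ = 0.820 × exp(−0.30802) = 0.820 × 0.73490 = 0.60262 atm.

P ≈ 0.603 atm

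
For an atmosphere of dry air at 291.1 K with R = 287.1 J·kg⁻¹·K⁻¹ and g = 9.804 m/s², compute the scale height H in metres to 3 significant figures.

H ≈ 8520 m

The scale height of an isothermal atmosphere is H = RT/g.
H = 287.1 × 291.1 / 9.804 = 83575/9.804 = 8524.6 m.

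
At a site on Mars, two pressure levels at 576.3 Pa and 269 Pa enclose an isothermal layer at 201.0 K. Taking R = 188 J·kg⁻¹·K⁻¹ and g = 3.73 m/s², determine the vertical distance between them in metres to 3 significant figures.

Δz ≈ 7720 m

Hypsometric equation: Δz = (R T̄/g) ln(P₁/P₂).
R T̄/g = 188 × 201.0 / 3.73 = 10131 m.
ln(576.3/269) = ln(2.1424) = 0.76193.
Δz = 10131 × 0.76193 = 7719.1 m.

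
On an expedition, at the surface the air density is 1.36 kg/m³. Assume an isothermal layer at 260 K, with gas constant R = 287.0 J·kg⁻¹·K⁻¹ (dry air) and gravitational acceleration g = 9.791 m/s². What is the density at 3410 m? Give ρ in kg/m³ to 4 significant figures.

ρ ≈ 0.8694 kg/m³

Scale height: H = RT/g = 287.0 × 260 / 9.791 = 7621.3 m.
In an isothermal atmosphere, density decays like pressure: ρ = ρ₀ exp(−z/H).
z/H = 3410.0/7621.3 = 0.44743; exp(−0.44743) = 0.63927.
ρ = 1.36 × 0.63927 = 0.86941 kg/m³.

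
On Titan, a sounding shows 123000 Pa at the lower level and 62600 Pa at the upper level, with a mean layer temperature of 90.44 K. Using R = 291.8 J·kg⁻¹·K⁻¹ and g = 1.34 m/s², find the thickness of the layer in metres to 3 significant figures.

Δz ≈ 13300 m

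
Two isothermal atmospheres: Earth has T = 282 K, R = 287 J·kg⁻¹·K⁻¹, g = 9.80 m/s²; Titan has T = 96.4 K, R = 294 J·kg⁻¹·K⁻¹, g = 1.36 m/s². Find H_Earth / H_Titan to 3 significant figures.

H = RT/g for each body.
H_Earth = 287 × 282 / 9.80 = 8258.6 m.
H_Titan = 294 × 96.4 / 1.36 = 20839 m.
H_Earth/H_Titan = 8258.6/20839 = 0.39631.

H_Earth/H_Titan ≈ 0.396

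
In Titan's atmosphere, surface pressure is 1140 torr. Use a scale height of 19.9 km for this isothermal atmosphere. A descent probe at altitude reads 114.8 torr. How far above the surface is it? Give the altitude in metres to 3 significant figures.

z ≈ 45700 m

Invert the barometric formula: z = H ln(P₀/P).
P₀/P = 1140/114.8 = 9.9303; ln(9.9303) = 2.2956.
z = 19900 × 2.2956 = 45682 m.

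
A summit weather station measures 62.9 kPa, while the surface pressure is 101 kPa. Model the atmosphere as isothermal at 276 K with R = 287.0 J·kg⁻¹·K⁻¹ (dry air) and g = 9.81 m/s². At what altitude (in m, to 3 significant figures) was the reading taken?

Scale height: H = RT/g = 287.0 × 276 / 9.81 = 8074.6 m.
Invert the barometric formula: z = H ln(P₀/P).
P₀/P = 101/62.9 = 1.6057; ln(1.6057) = 0.47356.
z = 8074.6 × 0.47356 = 3823.8 m.

z ≈ 3820 m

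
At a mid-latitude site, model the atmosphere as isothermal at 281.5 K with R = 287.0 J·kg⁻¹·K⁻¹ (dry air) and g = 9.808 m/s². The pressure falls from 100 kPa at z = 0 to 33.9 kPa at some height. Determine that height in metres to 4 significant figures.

Scale height: H = RT/g = 287.0 × 281.5 / 9.808 = 8237.2 m.
Invert the barometric formula: z = H ln(P₀/P).
P₀/P = 100/33.9 = 2.9499; ln(2.9499) = 1.0818.
z = 8237.2 × 1.0818 = 8911.0 m.

z ≈ 8911 m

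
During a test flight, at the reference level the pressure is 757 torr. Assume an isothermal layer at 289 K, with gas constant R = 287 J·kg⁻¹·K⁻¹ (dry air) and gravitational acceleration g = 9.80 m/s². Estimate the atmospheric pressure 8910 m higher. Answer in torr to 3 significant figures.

Scale height: H = RT/g = 287 × 289 / 9.80 = 8463.6 m.
Barometric formula: P = P₀ exp(−z/H).
z/H = 8910.0/8463.6 = 1.0527; exp(−1.0527) = 0.34899.
P = 757 × 0.34899 = 264.19 torr.

P ≈ 264 torr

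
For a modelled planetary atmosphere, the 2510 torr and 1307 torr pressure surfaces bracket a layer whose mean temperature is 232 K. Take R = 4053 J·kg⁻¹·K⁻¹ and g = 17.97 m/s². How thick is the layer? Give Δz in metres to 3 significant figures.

Δz ≈ 34100 m

Hypsometric equation: Δz = (R T̄/g) ln(P₁/P₂).
R T̄/g = 4053 × 232 / 17.97 = 52326 m.
ln(2510/1307) = ln(1.9204) = 0.65253.
Δz = 52326 × 0.65253 = 34144 m.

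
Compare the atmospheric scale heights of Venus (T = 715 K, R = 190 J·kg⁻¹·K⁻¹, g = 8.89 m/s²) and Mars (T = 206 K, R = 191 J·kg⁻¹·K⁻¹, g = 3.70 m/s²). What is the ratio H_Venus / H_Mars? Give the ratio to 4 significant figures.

H = RT/g for each body.
H_Venus = 190 × 715 / 8.89 = 15281 m.
H_Mars = 191 × 206 / 3.70 = 10634 m.
H_Venus/H_Mars = 15281/10634 = 1.4370.

H_Venus/H_Mars ≈ 1.437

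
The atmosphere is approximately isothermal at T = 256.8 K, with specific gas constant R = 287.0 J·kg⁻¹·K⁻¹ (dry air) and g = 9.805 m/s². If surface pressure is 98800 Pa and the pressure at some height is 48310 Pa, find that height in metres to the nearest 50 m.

z ≈ 5400 m

Scale height: H = RT/g = 287.0 × 256.8 / 9.805 = 7516.7 m.
Invert the barometric formula: z = H ln(P₀/P).
P₀/P = 98800/48310 = 2.0451; ln(2.0451) = 0.71545.
z = 7516.7 × 0.71545 = 5377.8 m.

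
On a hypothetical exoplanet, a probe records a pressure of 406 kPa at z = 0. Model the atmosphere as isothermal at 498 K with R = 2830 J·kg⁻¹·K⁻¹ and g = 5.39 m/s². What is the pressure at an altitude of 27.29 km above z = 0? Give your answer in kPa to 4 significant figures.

P ≈ 365.8 kPa

Scale height: H = RT/g = 2830 × 498 / 5.39 = 261470 m.
Barometric formula: P = P₀ exp(−z/H).
z/H = 27290/261470 = 0.10437; exp(−0.10437) = 0.90089.
P = 406 × 0.90089 = 365.76 kPa.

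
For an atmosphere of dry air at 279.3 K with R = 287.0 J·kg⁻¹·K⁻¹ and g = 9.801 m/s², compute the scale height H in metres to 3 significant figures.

H ≈ 8180 m

The scale height of an isothermal atmosphere is H = RT/g.
H = 287.0 × 279.3 / 9.801 = 80159/9.801 = 8178.7 m.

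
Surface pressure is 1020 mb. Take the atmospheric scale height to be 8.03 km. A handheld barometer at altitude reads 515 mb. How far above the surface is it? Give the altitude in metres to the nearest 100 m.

z ≈ 5500 m

Invert the barometric formula: z = H ln(P₀/P).
P₀/P = 1020/515 = 1.9806; ln(1.9806) = 0.68340.
z = 8030.0 × 0.68340 = 5487.7 m.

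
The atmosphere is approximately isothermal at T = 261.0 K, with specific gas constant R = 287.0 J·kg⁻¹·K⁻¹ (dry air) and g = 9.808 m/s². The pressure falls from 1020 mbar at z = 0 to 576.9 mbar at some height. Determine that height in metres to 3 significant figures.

z ≈ 4350 m

Scale height: H = RT/g = 287.0 × 261.0 / 9.808 = 7637.3 m.
Invert the barometric formula: z = H ln(P₀/P).
P₀/P = 1020/576.9 = 1.7681; ln(1.7681) = 0.56991.
z = 7637.3 × 0.56991 = 4352.6 m.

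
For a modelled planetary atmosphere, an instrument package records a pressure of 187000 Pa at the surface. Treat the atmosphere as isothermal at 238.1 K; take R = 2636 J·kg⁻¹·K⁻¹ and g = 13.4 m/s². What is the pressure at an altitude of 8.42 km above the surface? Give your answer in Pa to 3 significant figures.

P ≈ 156000 Pa

Scale height: H = RT/g = 2636 × 238.1 / 13.4 = 46838 m.
Barometric formula: P = P₀ exp(−z/H).
z/H = 8420.0/46838 = 0.17977; exp(−0.17977) = 0.83546.
P = 187000 × 0.83546 = 156230 Pa.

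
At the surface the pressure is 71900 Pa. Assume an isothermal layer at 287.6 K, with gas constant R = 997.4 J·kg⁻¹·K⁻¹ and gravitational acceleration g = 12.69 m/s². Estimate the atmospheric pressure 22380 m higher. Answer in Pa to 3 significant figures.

P ≈ 26700 Pa

Scale height: H = RT/g = 997.4 × 287.6 / 12.69 = 22605 m.
Barometric formula: P = P₀ exp(−z/H).
z/H = 22380/22605 = 0.99005; exp(−0.99005) = 0.37156.
P = 71900 × 0.37156 = 26715 Pa.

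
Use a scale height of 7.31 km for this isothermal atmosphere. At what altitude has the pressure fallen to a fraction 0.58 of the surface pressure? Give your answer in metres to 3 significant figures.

Set P/P₀ = exp(−z/H) = 0.58, so z = −H ln(0.58).
−ln(0.58) = 0.54473; z = 7310.0 × 0.54473 = 3982.0 m.

z ≈ 3980 m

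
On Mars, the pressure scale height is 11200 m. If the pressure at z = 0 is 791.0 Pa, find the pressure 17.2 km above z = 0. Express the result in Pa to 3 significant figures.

Barometric formula: P = P₀ exp(−z/H).
z/H = 17200/11200 = 1.5357; exp(−1.5357) = 0.21530.
P = 791.0 × 0.21530 = 170.30 Pa.

P ≈ 170 Pa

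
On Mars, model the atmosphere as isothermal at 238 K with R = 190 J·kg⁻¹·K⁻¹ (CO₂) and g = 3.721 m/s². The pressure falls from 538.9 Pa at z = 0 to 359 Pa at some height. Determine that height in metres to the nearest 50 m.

z ≈ 4950 m

Scale height: H = RT/g = 190 × 238 / 3.721 = 12153 m.
Invert the barometric formula: z = H ln(P₀/P).
P₀/P = 538.9/359 = 1.5011; ln(1.5011) = 0.40620.
z = 12153 × 0.40620 = 4936.5 m.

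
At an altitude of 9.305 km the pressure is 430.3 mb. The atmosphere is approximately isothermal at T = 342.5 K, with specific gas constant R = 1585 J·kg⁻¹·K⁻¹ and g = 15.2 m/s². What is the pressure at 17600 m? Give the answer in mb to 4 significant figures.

P ≈ 341.1 mb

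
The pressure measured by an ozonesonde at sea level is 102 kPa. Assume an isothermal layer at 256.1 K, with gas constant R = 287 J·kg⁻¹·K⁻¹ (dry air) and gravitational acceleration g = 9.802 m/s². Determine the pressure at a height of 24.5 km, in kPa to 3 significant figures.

P ≈ 3.89 kPa

Scale height: H = RT/g = 287 × 256.1 / 9.802 = 7498.5 m.
Barometric formula: P = P₀ exp(−z/H).
z/H = 24500/7498.5 = 3.2673; exp(−3.2673) = 0.038109.
P = 102 × 0.038109 = 3.8871 kPa.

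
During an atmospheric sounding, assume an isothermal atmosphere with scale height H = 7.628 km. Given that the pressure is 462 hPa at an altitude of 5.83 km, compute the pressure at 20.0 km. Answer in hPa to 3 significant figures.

Between two levels, P₂ = P₁ exp(−Δz/H) with Δz = z₂ − z₁.
Δz = 20000 − 5830.0 = 14170 m; Δz/H = 14170/7628.0 = 1.8576.
P₂ = 462 × exp(−1.8576) = 462 × 0.15605 = 72.095 hPa.

P ≈ 72.1 hPa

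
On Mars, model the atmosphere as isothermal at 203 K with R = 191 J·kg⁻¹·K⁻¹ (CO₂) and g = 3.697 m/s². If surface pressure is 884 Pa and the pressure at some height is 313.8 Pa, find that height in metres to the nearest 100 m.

Scale height: H = RT/g = 191 × 203 / 3.697 = 10488 m.
Invert the barometric formula: z = H ln(P₀/P).
P₀/P = 884/313.8 = 2.8171; ln(2.8171) = 1.0357.
z = 10488 × 1.0357 = 10862 m.

z ≈ 10900 m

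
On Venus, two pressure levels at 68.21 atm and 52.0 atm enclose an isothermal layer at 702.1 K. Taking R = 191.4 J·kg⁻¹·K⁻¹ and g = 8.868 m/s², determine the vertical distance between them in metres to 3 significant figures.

Δz ≈ 4110 m

Hypsometric equation: Δz = (R T̄/g) ln(P₁/P₂).
R T̄/g = 191.4 × 702.1 / 8.868 = 15154 m.
ln(68.21/52.0) = ln(1.3117) = 0.27132.
Δz = 15154 × 0.27132 = 4111.6 m.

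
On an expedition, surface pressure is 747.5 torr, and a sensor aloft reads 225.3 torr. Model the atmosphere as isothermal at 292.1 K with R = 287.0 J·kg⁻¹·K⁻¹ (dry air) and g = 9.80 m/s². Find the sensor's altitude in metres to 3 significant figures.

z ≈ 10300 m

Scale height: H = RT/g = 287.0 × 292.1 / 9.80 = 8554.4 m.
Invert the barometric formula: z = H ln(P₀/P).
P₀/P = 747.5/225.3 = 3.3178; ln(3.3178) = 1.1993.
z = 8554.4 × 1.1993 = 10259 m.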